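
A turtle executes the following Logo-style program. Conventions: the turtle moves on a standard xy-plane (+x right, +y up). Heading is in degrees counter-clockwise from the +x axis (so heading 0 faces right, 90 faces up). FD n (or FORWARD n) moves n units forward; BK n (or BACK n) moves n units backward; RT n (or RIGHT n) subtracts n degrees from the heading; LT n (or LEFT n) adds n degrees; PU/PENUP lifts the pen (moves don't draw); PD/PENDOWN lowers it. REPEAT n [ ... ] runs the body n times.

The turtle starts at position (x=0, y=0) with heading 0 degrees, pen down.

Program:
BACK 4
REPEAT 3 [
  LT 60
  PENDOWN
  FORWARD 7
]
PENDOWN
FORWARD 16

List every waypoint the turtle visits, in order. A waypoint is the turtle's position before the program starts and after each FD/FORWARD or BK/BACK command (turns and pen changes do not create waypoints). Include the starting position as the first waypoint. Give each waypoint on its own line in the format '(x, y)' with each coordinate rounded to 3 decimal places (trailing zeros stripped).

Answer: (0, 0)
(-4, 0)
(-0.5, 6.062)
(-4, 12.124)
(-11, 12.124)
(-27, 12.124)

Derivation:
Executing turtle program step by step:
Start: pos=(0,0), heading=0, pen down
BK 4: (0,0) -> (-4,0) [heading=0, draw]
REPEAT 3 [
  -- iteration 1/3 --
  LT 60: heading 0 -> 60
  PD: pen down
  FD 7: (-4,0) -> (-0.5,6.062) [heading=60, draw]
  -- iteration 2/3 --
  LT 60: heading 60 -> 120
  PD: pen down
  FD 7: (-0.5,6.062) -> (-4,12.124) [heading=120, draw]
  -- iteration 3/3 --
  LT 60: heading 120 -> 180
  PD: pen down
  FD 7: (-4,12.124) -> (-11,12.124) [heading=180, draw]
]
PD: pen down
FD 16: (-11,12.124) -> (-27,12.124) [heading=180, draw]
Final: pos=(-27,12.124), heading=180, 5 segment(s) drawn
Waypoints (6 total):
(0, 0)
(-4, 0)
(-0.5, 6.062)
(-4, 12.124)
(-11, 12.124)
(-27, 12.124)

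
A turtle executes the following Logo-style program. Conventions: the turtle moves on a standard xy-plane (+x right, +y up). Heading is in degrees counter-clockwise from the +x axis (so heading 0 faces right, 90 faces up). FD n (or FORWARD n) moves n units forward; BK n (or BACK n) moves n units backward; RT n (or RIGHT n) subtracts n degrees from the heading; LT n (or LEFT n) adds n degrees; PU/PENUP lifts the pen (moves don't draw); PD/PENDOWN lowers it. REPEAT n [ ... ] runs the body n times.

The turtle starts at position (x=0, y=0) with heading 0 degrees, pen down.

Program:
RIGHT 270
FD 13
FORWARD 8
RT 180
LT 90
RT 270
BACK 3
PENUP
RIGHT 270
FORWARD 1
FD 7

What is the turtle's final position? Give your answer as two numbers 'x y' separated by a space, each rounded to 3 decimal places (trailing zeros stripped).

Answer: -8 18

Derivation:
Executing turtle program step by step:
Start: pos=(0,0), heading=0, pen down
RT 270: heading 0 -> 90
FD 13: (0,0) -> (0,13) [heading=90, draw]
FD 8: (0,13) -> (0,21) [heading=90, draw]
RT 180: heading 90 -> 270
LT 90: heading 270 -> 0
RT 270: heading 0 -> 90
BK 3: (0,21) -> (0,18) [heading=90, draw]
PU: pen up
RT 270: heading 90 -> 180
FD 1: (0,18) -> (-1,18) [heading=180, move]
FD 7: (-1,18) -> (-8,18) [heading=180, move]
Final: pos=(-8,18), heading=180, 3 segment(s) drawn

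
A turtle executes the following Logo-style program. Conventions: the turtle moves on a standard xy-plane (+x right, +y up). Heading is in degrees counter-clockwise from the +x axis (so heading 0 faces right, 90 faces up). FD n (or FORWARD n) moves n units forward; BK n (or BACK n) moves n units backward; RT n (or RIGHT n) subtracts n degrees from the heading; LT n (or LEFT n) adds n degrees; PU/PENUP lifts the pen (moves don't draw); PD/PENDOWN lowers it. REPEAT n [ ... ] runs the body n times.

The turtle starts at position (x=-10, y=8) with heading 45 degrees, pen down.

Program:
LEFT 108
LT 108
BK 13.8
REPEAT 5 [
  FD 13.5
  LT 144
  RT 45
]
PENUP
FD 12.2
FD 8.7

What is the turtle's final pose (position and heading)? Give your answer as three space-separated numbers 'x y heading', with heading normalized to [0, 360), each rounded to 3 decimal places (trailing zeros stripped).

Executing turtle program step by step:
Start: pos=(-10,8), heading=45, pen down
LT 108: heading 45 -> 153
LT 108: heading 153 -> 261
BK 13.8: (-10,8) -> (-7.841,21.63) [heading=261, draw]
REPEAT 5 [
  -- iteration 1/5 --
  FD 13.5: (-7.841,21.63) -> (-9.953,8.296) [heading=261, draw]
  LT 144: heading 261 -> 45
  RT 45: heading 45 -> 0
  -- iteration 2/5 --
  FD 13.5: (-9.953,8.296) -> (3.547,8.296) [heading=0, draw]
  LT 144: heading 0 -> 144
  RT 45: heading 144 -> 99
  -- iteration 3/5 --
  FD 13.5: (3.547,8.296) -> (1.435,21.63) [heading=99, draw]
  LT 144: heading 99 -> 243
  RT 45: heading 243 -> 198
  -- iteration 4/5 --
  FD 13.5: (1.435,21.63) -> (-11.404,17.458) [heading=198, draw]
  LT 144: heading 198 -> 342
  RT 45: heading 342 -> 297
  -- iteration 5/5 --
  FD 13.5: (-11.404,17.458) -> (-5.275,5.43) [heading=297, draw]
  LT 144: heading 297 -> 81
  RT 45: heading 81 -> 36
]
PU: pen up
FD 12.2: (-5.275,5.43) -> (4.595,12.601) [heading=36, move]
FD 8.7: (4.595,12.601) -> (11.633,17.714) [heading=36, move]
Final: pos=(11.633,17.714), heading=36, 6 segment(s) drawn

Answer: 11.633 17.714 36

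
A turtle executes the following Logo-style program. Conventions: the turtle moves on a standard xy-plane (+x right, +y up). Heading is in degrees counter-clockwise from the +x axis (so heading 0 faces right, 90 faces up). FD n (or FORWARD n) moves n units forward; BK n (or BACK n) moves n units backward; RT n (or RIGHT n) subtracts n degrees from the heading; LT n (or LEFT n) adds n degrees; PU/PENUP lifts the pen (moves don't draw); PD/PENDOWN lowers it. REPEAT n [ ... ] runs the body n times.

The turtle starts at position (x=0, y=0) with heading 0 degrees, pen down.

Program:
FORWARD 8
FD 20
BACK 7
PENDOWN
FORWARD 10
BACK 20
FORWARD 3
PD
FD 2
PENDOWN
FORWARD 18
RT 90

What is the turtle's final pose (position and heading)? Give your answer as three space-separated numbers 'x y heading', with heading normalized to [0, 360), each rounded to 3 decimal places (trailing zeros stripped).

Executing turtle program step by step:
Start: pos=(0,0), heading=0, pen down
FD 8: (0,0) -> (8,0) [heading=0, draw]
FD 20: (8,0) -> (28,0) [heading=0, draw]
BK 7: (28,0) -> (21,0) [heading=0, draw]
PD: pen down
FD 10: (21,0) -> (31,0) [heading=0, draw]
BK 20: (31,0) -> (11,0) [heading=0, draw]
FD 3: (11,0) -> (14,0) [heading=0, draw]
PD: pen down
FD 2: (14,0) -> (16,0) [heading=0, draw]
PD: pen down
FD 18: (16,0) -> (34,0) [heading=0, draw]
RT 90: heading 0 -> 270
Final: pos=(34,0), heading=270, 8 segment(s) drawn

Answer: 34 0 270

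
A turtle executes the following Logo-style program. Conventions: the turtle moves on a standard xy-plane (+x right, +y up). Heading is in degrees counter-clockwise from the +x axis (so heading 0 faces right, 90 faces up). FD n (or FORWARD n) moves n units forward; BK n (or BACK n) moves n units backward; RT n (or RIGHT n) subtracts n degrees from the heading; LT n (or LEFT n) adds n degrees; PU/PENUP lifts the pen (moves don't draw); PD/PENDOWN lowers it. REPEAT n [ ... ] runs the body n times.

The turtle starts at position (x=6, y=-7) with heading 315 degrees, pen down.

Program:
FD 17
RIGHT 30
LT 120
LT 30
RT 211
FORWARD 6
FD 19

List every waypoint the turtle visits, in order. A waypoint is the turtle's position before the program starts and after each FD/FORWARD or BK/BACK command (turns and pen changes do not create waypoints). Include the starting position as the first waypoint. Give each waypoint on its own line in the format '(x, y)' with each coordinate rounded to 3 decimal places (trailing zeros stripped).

Executing turtle program step by step:
Start: pos=(6,-7), heading=315, pen down
FD 17: (6,-7) -> (18.021,-19.021) [heading=315, draw]
RT 30: heading 315 -> 285
LT 120: heading 285 -> 45
LT 30: heading 45 -> 75
RT 211: heading 75 -> 224
FD 6: (18.021,-19.021) -> (13.705,-23.189) [heading=224, draw]
FD 19: (13.705,-23.189) -> (0.037,-36.387) [heading=224, draw]
Final: pos=(0.037,-36.387), heading=224, 3 segment(s) drawn
Waypoints (4 total):
(6, -7)
(18.021, -19.021)
(13.705, -23.189)
(0.037, -36.387)

Answer: (6, -7)
(18.021, -19.021)
(13.705, -23.189)
(0.037, -36.387)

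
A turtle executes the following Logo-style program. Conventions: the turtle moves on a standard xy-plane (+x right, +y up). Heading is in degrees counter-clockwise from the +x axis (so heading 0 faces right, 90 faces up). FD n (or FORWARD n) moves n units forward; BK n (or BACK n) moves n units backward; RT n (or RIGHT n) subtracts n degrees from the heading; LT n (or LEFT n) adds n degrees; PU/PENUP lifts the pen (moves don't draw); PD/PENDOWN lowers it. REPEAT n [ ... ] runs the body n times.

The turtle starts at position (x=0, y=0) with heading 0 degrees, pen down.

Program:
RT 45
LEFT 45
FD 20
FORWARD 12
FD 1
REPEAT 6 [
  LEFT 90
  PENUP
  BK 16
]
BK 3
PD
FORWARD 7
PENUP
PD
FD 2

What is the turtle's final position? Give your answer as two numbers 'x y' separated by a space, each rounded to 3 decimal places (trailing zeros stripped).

Answer: 43 -16

Derivation:
Executing turtle program step by step:
Start: pos=(0,0), heading=0, pen down
RT 45: heading 0 -> 315
LT 45: heading 315 -> 0
FD 20: (0,0) -> (20,0) [heading=0, draw]
FD 12: (20,0) -> (32,0) [heading=0, draw]
FD 1: (32,0) -> (33,0) [heading=0, draw]
REPEAT 6 [
  -- iteration 1/6 --
  LT 90: heading 0 -> 90
  PU: pen up
  BK 16: (33,0) -> (33,-16) [heading=90, move]
  -- iteration 2/6 --
  LT 90: heading 90 -> 180
  PU: pen up
  BK 16: (33,-16) -> (49,-16) [heading=180, move]
  -- iteration 3/6 --
  LT 90: heading 180 -> 270
  PU: pen up
  BK 16: (49,-16) -> (49,0) [heading=270, move]
  -- iteration 4/6 --
  LT 90: heading 270 -> 0
  PU: pen up
  BK 16: (49,0) -> (33,0) [heading=0, move]
  -- iteration 5/6 --
  LT 90: heading 0 -> 90
  PU: pen up
  BK 16: (33,0) -> (33,-16) [heading=90, move]
  -- iteration 6/6 --
  LT 90: heading 90 -> 180
  PU: pen up
  BK 16: (33,-16) -> (49,-16) [heading=180, move]
]
BK 3: (49,-16) -> (52,-16) [heading=180, move]
PD: pen down
FD 7: (52,-16) -> (45,-16) [heading=180, draw]
PU: pen up
PD: pen down
FD 2: (45,-16) -> (43,-16) [heading=180, draw]
Final: pos=(43,-16), heading=180, 5 segment(s) drawn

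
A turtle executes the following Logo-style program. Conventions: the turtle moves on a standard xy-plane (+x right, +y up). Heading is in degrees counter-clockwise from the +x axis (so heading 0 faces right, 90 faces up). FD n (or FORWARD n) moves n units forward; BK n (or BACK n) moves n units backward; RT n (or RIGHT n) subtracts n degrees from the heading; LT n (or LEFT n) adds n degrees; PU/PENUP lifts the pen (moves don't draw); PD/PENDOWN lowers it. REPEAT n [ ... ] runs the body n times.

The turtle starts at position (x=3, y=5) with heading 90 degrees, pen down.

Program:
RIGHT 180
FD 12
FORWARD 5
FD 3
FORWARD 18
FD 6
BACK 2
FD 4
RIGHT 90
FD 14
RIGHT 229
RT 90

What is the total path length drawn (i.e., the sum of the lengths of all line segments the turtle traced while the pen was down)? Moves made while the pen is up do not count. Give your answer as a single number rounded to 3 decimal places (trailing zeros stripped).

Executing turtle program step by step:
Start: pos=(3,5), heading=90, pen down
RT 180: heading 90 -> 270
FD 12: (3,5) -> (3,-7) [heading=270, draw]
FD 5: (3,-7) -> (3,-12) [heading=270, draw]
FD 3: (3,-12) -> (3,-15) [heading=270, draw]
FD 18: (3,-15) -> (3,-33) [heading=270, draw]
FD 6: (3,-33) -> (3,-39) [heading=270, draw]
BK 2: (3,-39) -> (3,-37) [heading=270, draw]
FD 4: (3,-37) -> (3,-41) [heading=270, draw]
RT 90: heading 270 -> 180
FD 14: (3,-41) -> (-11,-41) [heading=180, draw]
RT 229: heading 180 -> 311
RT 90: heading 311 -> 221
Final: pos=(-11,-41), heading=221, 8 segment(s) drawn

Segment lengths:
  seg 1: (3,5) -> (3,-7), length = 12
  seg 2: (3,-7) -> (3,-12), length = 5
  seg 3: (3,-12) -> (3,-15), length = 3
  seg 4: (3,-15) -> (3,-33), length = 18
  seg 5: (3,-33) -> (3,-39), length = 6
  seg 6: (3,-39) -> (3,-37), length = 2
  seg 7: (3,-37) -> (3,-41), length = 4
  seg 8: (3,-41) -> (-11,-41), length = 14
Total = 64

Answer: 64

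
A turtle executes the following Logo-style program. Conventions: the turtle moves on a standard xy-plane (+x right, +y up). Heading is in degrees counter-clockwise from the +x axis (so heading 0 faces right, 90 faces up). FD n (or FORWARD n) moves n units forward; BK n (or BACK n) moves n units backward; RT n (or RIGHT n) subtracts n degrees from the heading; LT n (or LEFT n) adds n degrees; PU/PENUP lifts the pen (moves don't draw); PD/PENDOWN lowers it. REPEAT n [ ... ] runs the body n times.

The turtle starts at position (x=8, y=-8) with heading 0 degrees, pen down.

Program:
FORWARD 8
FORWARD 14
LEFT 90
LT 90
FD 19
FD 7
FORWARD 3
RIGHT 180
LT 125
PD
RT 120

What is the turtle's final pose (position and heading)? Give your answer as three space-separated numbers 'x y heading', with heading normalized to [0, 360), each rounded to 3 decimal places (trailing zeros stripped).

Answer: 1 -8 5

Derivation:
Executing turtle program step by step:
Start: pos=(8,-8), heading=0, pen down
FD 8: (8,-8) -> (16,-8) [heading=0, draw]
FD 14: (16,-8) -> (30,-8) [heading=0, draw]
LT 90: heading 0 -> 90
LT 90: heading 90 -> 180
FD 19: (30,-8) -> (11,-8) [heading=180, draw]
FD 7: (11,-8) -> (4,-8) [heading=180, draw]
FD 3: (4,-8) -> (1,-8) [heading=180, draw]
RT 180: heading 180 -> 0
LT 125: heading 0 -> 125
PD: pen down
RT 120: heading 125 -> 5
Final: pos=(1,-8), heading=5, 5 segment(s) drawn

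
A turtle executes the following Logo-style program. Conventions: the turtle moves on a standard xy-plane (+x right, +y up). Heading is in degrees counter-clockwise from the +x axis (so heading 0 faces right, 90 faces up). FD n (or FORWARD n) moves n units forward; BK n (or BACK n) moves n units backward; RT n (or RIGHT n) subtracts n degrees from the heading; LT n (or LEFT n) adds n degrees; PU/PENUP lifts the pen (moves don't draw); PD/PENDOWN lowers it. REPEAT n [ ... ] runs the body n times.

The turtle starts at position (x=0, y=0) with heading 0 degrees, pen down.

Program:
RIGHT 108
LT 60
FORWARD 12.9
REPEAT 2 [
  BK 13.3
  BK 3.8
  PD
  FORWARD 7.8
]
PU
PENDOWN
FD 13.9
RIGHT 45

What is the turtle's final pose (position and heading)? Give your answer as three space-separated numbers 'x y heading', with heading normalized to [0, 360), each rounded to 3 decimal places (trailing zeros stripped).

Executing turtle program step by step:
Start: pos=(0,0), heading=0, pen down
RT 108: heading 0 -> 252
LT 60: heading 252 -> 312
FD 12.9: (0,0) -> (8.632,-9.587) [heading=312, draw]
REPEAT 2 [
  -- iteration 1/2 --
  BK 13.3: (8.632,-9.587) -> (-0.268,0.297) [heading=312, draw]
  BK 3.8: (-0.268,0.297) -> (-2.81,3.121) [heading=312, draw]
  PD: pen down
  FD 7.8: (-2.81,3.121) -> (2.409,-2.675) [heading=312, draw]
  -- iteration 2/2 --
  BK 13.3: (2.409,-2.675) -> (-6.491,7.209) [heading=312, draw]
  BK 3.8: (-6.491,7.209) -> (-9.033,10.032) [heading=312, draw]
  PD: pen down
  FD 7.8: (-9.033,10.032) -> (-3.814,4.236) [heading=312, draw]
]
PU: pen up
PD: pen down
FD 13.9: (-3.814,4.236) -> (5.487,-6.094) [heading=312, draw]
RT 45: heading 312 -> 267
Final: pos=(5.487,-6.094), heading=267, 8 segment(s) drawn

Answer: 5.487 -6.094 267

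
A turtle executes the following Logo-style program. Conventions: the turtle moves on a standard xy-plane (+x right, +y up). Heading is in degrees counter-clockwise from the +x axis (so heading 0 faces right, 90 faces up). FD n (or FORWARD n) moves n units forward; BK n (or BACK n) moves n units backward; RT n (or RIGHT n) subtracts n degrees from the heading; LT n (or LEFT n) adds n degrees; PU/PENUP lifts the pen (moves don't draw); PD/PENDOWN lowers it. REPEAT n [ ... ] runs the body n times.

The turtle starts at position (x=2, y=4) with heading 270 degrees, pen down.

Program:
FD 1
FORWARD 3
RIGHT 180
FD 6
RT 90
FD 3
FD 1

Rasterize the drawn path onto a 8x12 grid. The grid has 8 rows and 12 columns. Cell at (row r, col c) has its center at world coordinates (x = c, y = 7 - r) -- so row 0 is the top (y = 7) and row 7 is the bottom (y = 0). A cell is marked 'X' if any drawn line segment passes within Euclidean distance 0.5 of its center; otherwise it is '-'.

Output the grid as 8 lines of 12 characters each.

Answer: ------------
--XXXXX-----
--X---------
--X---------
--X---------
--X---------
--X---------
--X---------

Derivation:
Segment 0: (2,4) -> (2,3)
Segment 1: (2,3) -> (2,0)
Segment 2: (2,0) -> (2,6)
Segment 3: (2,6) -> (5,6)
Segment 4: (5,6) -> (6,6)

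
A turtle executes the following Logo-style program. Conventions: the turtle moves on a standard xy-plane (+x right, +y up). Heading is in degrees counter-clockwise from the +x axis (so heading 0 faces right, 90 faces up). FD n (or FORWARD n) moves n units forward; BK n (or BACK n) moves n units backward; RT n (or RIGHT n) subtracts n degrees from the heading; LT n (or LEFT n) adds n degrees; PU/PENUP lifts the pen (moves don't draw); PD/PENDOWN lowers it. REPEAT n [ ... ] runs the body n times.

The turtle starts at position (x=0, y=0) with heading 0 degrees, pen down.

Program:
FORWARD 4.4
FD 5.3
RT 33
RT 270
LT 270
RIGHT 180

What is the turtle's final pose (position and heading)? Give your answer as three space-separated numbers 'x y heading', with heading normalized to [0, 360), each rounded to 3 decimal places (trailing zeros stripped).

Answer: 9.7 0 147

Derivation:
Executing turtle program step by step:
Start: pos=(0,0), heading=0, pen down
FD 4.4: (0,0) -> (4.4,0) [heading=0, draw]
FD 5.3: (4.4,0) -> (9.7,0) [heading=0, draw]
RT 33: heading 0 -> 327
RT 270: heading 327 -> 57
LT 270: heading 57 -> 327
RT 180: heading 327 -> 147
Final: pos=(9.7,0), heading=147, 2 segment(s) drawn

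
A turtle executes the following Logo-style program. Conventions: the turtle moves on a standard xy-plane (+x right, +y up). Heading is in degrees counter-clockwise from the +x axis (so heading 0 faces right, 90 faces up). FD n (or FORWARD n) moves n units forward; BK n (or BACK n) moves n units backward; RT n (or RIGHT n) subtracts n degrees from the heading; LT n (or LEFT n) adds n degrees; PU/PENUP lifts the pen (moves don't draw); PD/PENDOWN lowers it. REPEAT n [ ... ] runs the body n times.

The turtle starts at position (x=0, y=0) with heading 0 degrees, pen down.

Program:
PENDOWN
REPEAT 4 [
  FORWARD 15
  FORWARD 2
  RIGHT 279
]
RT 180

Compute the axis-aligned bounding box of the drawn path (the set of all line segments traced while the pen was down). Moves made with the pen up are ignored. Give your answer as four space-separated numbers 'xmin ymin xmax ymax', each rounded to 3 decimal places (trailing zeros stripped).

Answer: -4.226 0 19.659 22.044

Derivation:
Executing turtle program step by step:
Start: pos=(0,0), heading=0, pen down
PD: pen down
REPEAT 4 [
  -- iteration 1/4 --
  FD 15: (0,0) -> (15,0) [heading=0, draw]
  FD 2: (15,0) -> (17,0) [heading=0, draw]
  RT 279: heading 0 -> 81
  -- iteration 2/4 --
  FD 15: (17,0) -> (19.347,14.815) [heading=81, draw]
  FD 2: (19.347,14.815) -> (19.659,16.791) [heading=81, draw]
  RT 279: heading 81 -> 162
  -- iteration 3/4 --
  FD 15: (19.659,16.791) -> (5.394,21.426) [heading=162, draw]
  FD 2: (5.394,21.426) -> (3.491,22.044) [heading=162, draw]
  RT 279: heading 162 -> 243
  -- iteration 4/4 --
  FD 15: (3.491,22.044) -> (-3.318,8.679) [heading=243, draw]
  FD 2: (-3.318,8.679) -> (-4.226,6.897) [heading=243, draw]
  RT 279: heading 243 -> 324
]
RT 180: heading 324 -> 144
Final: pos=(-4.226,6.897), heading=144, 8 segment(s) drawn

Segment endpoints: x in {-4.226, -3.318, 0, 3.491, 5.394, 15, 17, 19.347, 19.659}, y in {0, 6.897, 8.679, 14.815, 16.791, 21.426, 22.044}
xmin=-4.226, ymin=0, xmax=19.659, ymax=22.044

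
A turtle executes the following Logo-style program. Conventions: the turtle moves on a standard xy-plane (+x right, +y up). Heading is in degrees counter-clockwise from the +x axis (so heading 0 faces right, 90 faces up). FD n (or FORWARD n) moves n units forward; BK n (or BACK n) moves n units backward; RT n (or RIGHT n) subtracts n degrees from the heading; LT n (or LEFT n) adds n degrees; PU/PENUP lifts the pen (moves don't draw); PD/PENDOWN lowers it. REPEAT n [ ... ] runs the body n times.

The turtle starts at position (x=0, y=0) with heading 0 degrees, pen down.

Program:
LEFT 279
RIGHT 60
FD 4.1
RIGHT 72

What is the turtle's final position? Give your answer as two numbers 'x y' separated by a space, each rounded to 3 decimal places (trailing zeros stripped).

Answer: -3.186 -2.58

Derivation:
Executing turtle program step by step:
Start: pos=(0,0), heading=0, pen down
LT 279: heading 0 -> 279
RT 60: heading 279 -> 219
FD 4.1: (0,0) -> (-3.186,-2.58) [heading=219, draw]
RT 72: heading 219 -> 147
Final: pos=(-3.186,-2.58), heading=147, 1 segment(s) drawn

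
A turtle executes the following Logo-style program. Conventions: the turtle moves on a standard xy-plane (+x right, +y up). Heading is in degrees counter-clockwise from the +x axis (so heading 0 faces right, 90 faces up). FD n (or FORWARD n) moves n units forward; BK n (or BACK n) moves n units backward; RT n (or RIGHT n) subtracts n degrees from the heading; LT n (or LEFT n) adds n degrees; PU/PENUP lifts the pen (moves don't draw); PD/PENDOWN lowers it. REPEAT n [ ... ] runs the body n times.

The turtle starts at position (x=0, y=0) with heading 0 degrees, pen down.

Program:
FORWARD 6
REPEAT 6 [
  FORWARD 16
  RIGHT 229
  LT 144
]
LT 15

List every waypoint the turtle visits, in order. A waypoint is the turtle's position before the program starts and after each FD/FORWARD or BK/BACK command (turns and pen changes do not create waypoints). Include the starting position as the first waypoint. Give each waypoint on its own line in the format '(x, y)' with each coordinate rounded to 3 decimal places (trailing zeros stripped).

Answer: (0, 0)
(6, 0)
(22, 0)
(23.394, -15.939)
(7.638, -18.717)
(3.496, -3.263)
(18.532, 2.21)
(25.293, -12.291)

Derivation:
Executing turtle program step by step:
Start: pos=(0,0), heading=0, pen down
FD 6: (0,0) -> (6,0) [heading=0, draw]
REPEAT 6 [
  -- iteration 1/6 --
  FD 16: (6,0) -> (22,0) [heading=0, draw]
  RT 229: heading 0 -> 131
  LT 144: heading 131 -> 275
  -- iteration 2/6 --
  FD 16: (22,0) -> (23.394,-15.939) [heading=275, draw]
  RT 229: heading 275 -> 46
  LT 144: heading 46 -> 190
  -- iteration 3/6 --
  FD 16: (23.394,-15.939) -> (7.638,-18.717) [heading=190, draw]
  RT 229: heading 190 -> 321
  LT 144: heading 321 -> 105
  -- iteration 4/6 --
  FD 16: (7.638,-18.717) -> (3.496,-3.263) [heading=105, draw]
  RT 229: heading 105 -> 236
  LT 144: heading 236 -> 20
  -- iteration 5/6 --
  FD 16: (3.496,-3.263) -> (18.532,2.21) [heading=20, draw]
  RT 229: heading 20 -> 151
  LT 144: heading 151 -> 295
  -- iteration 6/6 --
  FD 16: (18.532,2.21) -> (25.293,-12.291) [heading=295, draw]
  RT 229: heading 295 -> 66
  LT 144: heading 66 -> 210
]
LT 15: heading 210 -> 225
Final: pos=(25.293,-12.291), heading=225, 7 segment(s) drawn
Waypoints (8 total):
(0, 0)
(6, 0)
(22, 0)
(23.394, -15.939)
(7.638, -18.717)
(3.496, -3.263)
(18.532, 2.21)
(25.293, -12.291)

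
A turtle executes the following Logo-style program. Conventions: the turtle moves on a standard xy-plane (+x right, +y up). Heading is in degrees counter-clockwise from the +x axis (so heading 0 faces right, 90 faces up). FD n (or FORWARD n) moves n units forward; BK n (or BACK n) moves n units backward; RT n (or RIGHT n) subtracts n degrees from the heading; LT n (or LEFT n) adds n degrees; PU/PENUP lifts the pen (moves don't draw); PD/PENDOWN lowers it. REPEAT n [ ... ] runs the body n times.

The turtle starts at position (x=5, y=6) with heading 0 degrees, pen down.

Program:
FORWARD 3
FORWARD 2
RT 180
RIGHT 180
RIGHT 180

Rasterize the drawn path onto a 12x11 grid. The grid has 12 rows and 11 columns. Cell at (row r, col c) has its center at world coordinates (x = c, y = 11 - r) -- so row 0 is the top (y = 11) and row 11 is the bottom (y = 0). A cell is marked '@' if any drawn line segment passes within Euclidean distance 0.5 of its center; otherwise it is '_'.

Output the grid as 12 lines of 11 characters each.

Answer: ___________
___________
___________
___________
___________
_____@@@@@@
___________
___________
___________
___________
___________
___________

Derivation:
Segment 0: (5,6) -> (8,6)
Segment 1: (8,6) -> (10,6)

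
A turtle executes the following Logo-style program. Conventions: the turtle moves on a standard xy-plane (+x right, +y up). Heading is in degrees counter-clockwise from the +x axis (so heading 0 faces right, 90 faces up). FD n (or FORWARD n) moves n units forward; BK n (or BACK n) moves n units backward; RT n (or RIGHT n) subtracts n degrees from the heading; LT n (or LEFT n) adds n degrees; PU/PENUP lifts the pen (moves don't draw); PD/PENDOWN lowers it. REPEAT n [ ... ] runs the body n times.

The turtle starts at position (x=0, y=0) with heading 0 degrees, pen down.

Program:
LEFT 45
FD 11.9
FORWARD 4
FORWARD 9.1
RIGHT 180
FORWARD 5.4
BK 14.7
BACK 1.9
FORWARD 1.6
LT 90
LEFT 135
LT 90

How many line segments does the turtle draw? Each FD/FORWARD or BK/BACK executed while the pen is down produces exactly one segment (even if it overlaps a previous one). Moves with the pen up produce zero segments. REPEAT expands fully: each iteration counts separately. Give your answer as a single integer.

Answer: 7

Derivation:
Executing turtle program step by step:
Start: pos=(0,0), heading=0, pen down
LT 45: heading 0 -> 45
FD 11.9: (0,0) -> (8.415,8.415) [heading=45, draw]
FD 4: (8.415,8.415) -> (11.243,11.243) [heading=45, draw]
FD 9.1: (11.243,11.243) -> (17.678,17.678) [heading=45, draw]
RT 180: heading 45 -> 225
FD 5.4: (17.678,17.678) -> (13.859,13.859) [heading=225, draw]
BK 14.7: (13.859,13.859) -> (24.254,24.254) [heading=225, draw]
BK 1.9: (24.254,24.254) -> (25.597,25.597) [heading=225, draw]
FD 1.6: (25.597,25.597) -> (24.466,24.466) [heading=225, draw]
LT 90: heading 225 -> 315
LT 135: heading 315 -> 90
LT 90: heading 90 -> 180
Final: pos=(24.466,24.466), heading=180, 7 segment(s) drawn
Segments drawn: 7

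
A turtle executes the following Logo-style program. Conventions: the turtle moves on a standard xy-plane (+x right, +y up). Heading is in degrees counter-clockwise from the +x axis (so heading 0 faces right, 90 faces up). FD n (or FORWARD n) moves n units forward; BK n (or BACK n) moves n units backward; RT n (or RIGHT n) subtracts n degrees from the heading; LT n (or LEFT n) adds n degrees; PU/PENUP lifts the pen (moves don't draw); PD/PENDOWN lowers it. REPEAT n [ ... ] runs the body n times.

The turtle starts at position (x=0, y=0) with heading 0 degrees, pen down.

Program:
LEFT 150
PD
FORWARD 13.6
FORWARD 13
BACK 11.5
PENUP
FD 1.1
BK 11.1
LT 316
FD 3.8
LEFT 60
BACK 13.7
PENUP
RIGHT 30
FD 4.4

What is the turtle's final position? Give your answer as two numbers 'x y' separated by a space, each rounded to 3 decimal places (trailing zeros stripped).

Answer: 4.664 5.945

Derivation:
Executing turtle program step by step:
Start: pos=(0,0), heading=0, pen down
LT 150: heading 0 -> 150
PD: pen down
FD 13.6: (0,0) -> (-11.778,6.8) [heading=150, draw]
FD 13: (-11.778,6.8) -> (-23.036,13.3) [heading=150, draw]
BK 11.5: (-23.036,13.3) -> (-13.077,7.55) [heading=150, draw]
PU: pen up
FD 1.1: (-13.077,7.55) -> (-14.03,8.1) [heading=150, move]
BK 11.1: (-14.03,8.1) -> (-4.417,2.55) [heading=150, move]
LT 316: heading 150 -> 106
FD 3.8: (-4.417,2.55) -> (-5.464,6.203) [heading=106, move]
LT 60: heading 106 -> 166
BK 13.7: (-5.464,6.203) -> (7.829,2.888) [heading=166, move]
PU: pen up
RT 30: heading 166 -> 136
FD 4.4: (7.829,2.888) -> (4.664,5.945) [heading=136, move]
Final: pos=(4.664,5.945), heading=136, 3 segment(s) drawn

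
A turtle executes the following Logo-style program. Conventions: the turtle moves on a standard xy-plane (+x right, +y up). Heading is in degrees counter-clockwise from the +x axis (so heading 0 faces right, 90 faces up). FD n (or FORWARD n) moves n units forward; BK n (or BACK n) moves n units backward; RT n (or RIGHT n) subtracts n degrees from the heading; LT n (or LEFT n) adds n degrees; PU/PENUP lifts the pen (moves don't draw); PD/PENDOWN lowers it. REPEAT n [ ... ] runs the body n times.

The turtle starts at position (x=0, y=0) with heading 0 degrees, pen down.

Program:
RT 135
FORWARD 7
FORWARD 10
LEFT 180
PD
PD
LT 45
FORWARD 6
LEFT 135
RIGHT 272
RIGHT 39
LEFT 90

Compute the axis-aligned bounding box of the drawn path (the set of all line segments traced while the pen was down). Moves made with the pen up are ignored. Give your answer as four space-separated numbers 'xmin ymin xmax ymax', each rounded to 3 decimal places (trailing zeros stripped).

Executing turtle program step by step:
Start: pos=(0,0), heading=0, pen down
RT 135: heading 0 -> 225
FD 7: (0,0) -> (-4.95,-4.95) [heading=225, draw]
FD 10: (-4.95,-4.95) -> (-12.021,-12.021) [heading=225, draw]
LT 180: heading 225 -> 45
PD: pen down
PD: pen down
LT 45: heading 45 -> 90
FD 6: (-12.021,-12.021) -> (-12.021,-6.021) [heading=90, draw]
LT 135: heading 90 -> 225
RT 272: heading 225 -> 313
RT 39: heading 313 -> 274
LT 90: heading 274 -> 4
Final: pos=(-12.021,-6.021), heading=4, 3 segment(s) drawn

Segment endpoints: x in {-12.021, -4.95, 0}, y in {-12.021, -6.021, -4.95, 0}
xmin=-12.021, ymin=-12.021, xmax=0, ymax=0

Answer: -12.021 -12.021 0 0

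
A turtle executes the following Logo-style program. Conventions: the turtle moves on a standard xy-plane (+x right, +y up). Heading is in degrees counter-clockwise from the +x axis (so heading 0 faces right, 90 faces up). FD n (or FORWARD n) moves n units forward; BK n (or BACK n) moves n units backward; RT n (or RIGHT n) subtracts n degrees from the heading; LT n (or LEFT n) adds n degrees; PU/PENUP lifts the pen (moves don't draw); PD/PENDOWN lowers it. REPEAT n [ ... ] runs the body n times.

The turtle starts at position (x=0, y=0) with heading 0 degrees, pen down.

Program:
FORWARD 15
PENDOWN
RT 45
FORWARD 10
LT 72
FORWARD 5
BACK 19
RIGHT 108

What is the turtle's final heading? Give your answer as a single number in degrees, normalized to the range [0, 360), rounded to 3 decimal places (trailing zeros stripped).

Executing turtle program step by step:
Start: pos=(0,0), heading=0, pen down
FD 15: (0,0) -> (15,0) [heading=0, draw]
PD: pen down
RT 45: heading 0 -> 315
FD 10: (15,0) -> (22.071,-7.071) [heading=315, draw]
LT 72: heading 315 -> 27
FD 5: (22.071,-7.071) -> (26.526,-4.801) [heading=27, draw]
BK 19: (26.526,-4.801) -> (9.597,-13.427) [heading=27, draw]
RT 108: heading 27 -> 279
Final: pos=(9.597,-13.427), heading=279, 4 segment(s) drawn

Answer: 279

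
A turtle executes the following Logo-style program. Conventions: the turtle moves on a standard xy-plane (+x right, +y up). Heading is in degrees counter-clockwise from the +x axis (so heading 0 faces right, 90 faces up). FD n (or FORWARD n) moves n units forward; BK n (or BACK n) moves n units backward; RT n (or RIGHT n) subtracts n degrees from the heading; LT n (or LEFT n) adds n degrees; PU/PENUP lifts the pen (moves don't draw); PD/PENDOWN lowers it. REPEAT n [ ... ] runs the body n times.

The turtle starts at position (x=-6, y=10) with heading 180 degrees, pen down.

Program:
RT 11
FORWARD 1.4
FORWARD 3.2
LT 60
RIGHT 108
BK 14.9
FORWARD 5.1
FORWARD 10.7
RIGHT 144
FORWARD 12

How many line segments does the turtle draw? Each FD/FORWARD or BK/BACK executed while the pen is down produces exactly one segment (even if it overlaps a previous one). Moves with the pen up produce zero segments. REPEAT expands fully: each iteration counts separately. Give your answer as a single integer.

Executing turtle program step by step:
Start: pos=(-6,10), heading=180, pen down
RT 11: heading 180 -> 169
FD 1.4: (-6,10) -> (-7.374,10.267) [heading=169, draw]
FD 3.2: (-7.374,10.267) -> (-10.515,10.878) [heading=169, draw]
LT 60: heading 169 -> 229
RT 108: heading 229 -> 121
BK 14.9: (-10.515,10.878) -> (-2.841,-1.894) [heading=121, draw]
FD 5.1: (-2.841,-1.894) -> (-5.468,2.477) [heading=121, draw]
FD 10.7: (-5.468,2.477) -> (-10.979,11.649) [heading=121, draw]
RT 144: heading 121 -> 337
FD 12: (-10.979,11.649) -> (0.067,6.96) [heading=337, draw]
Final: pos=(0.067,6.96), heading=337, 6 segment(s) drawn
Segments drawn: 6

Answer: 6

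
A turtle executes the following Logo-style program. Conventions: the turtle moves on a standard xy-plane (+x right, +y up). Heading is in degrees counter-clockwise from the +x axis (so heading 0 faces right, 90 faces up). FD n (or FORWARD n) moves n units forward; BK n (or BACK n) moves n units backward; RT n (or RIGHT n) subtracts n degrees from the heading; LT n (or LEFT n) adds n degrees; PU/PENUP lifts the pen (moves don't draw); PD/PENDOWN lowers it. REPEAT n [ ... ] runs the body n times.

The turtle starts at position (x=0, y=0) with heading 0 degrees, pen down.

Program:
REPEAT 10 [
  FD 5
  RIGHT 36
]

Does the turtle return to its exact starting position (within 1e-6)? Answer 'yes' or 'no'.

Executing turtle program step by step:
Start: pos=(0,0), heading=0, pen down
REPEAT 10 [
  -- iteration 1/10 --
  FD 5: (0,0) -> (5,0) [heading=0, draw]
  RT 36: heading 0 -> 324
  -- iteration 2/10 --
  FD 5: (5,0) -> (9.045,-2.939) [heading=324, draw]
  RT 36: heading 324 -> 288
  -- iteration 3/10 --
  FD 5: (9.045,-2.939) -> (10.59,-7.694) [heading=288, draw]
  RT 36: heading 288 -> 252
  -- iteration 4/10 --
  FD 5: (10.59,-7.694) -> (9.045,-12.449) [heading=252, draw]
  RT 36: heading 252 -> 216
  -- iteration 5/10 --
  FD 5: (9.045,-12.449) -> (5,-15.388) [heading=216, draw]
  RT 36: heading 216 -> 180
  -- iteration 6/10 --
  FD 5: (5,-15.388) -> (0,-15.388) [heading=180, draw]
  RT 36: heading 180 -> 144
  -- iteration 7/10 --
  FD 5: (0,-15.388) -> (-4.045,-12.449) [heading=144, draw]
  RT 36: heading 144 -> 108
  -- iteration 8/10 --
  FD 5: (-4.045,-12.449) -> (-5.59,-7.694) [heading=108, draw]
  RT 36: heading 108 -> 72
  -- iteration 9/10 --
  FD 5: (-5.59,-7.694) -> (-4.045,-2.939) [heading=72, draw]
  RT 36: heading 72 -> 36
  -- iteration 10/10 --
  FD 5: (-4.045,-2.939) -> (0,0) [heading=36, draw]
  RT 36: heading 36 -> 0
]
Final: pos=(0,0), heading=0, 10 segment(s) drawn

Start position: (0, 0)
Final position: (0, 0)
Distance = 0; < 1e-6 -> CLOSED

Answer: yes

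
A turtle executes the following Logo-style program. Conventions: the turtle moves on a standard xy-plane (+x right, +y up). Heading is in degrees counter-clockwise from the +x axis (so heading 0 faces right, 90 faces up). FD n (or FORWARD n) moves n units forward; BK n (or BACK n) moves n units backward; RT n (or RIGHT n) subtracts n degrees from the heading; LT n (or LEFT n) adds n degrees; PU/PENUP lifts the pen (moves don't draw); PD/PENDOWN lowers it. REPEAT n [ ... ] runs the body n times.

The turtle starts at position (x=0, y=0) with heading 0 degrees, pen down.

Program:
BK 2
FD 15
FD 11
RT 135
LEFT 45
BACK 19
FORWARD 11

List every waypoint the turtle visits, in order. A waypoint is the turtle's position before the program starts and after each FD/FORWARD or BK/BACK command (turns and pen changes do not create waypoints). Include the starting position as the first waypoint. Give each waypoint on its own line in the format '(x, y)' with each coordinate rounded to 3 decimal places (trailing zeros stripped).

Answer: (0, 0)
(-2, 0)
(13, 0)
(24, 0)
(24, 19)
(24, 8)

Derivation:
Executing turtle program step by step:
Start: pos=(0,0), heading=0, pen down
BK 2: (0,0) -> (-2,0) [heading=0, draw]
FD 15: (-2,0) -> (13,0) [heading=0, draw]
FD 11: (13,0) -> (24,0) [heading=0, draw]
RT 135: heading 0 -> 225
LT 45: heading 225 -> 270
BK 19: (24,0) -> (24,19) [heading=270, draw]
FD 11: (24,19) -> (24,8) [heading=270, draw]
Final: pos=(24,8), heading=270, 5 segment(s) drawn
Waypoints (6 total):
(0, 0)
(-2, 0)
(13, 0)
(24, 0)
(24, 19)
(24, 8)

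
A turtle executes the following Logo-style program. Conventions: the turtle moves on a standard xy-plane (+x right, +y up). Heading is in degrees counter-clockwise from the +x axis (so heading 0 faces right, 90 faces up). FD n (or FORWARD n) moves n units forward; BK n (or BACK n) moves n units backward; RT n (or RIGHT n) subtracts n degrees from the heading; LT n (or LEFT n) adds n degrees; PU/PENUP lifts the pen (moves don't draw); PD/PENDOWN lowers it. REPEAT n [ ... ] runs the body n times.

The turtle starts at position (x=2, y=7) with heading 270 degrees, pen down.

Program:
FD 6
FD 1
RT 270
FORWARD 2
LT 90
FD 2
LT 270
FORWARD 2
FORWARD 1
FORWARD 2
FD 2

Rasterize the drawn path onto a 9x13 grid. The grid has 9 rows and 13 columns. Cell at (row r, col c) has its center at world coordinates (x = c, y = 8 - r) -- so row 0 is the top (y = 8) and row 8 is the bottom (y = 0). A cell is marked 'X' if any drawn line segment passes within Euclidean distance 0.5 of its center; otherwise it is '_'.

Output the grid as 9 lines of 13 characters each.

Segment 0: (2,7) -> (2,1)
Segment 1: (2,1) -> (2,0)
Segment 2: (2,0) -> (4,0)
Segment 3: (4,0) -> (4,2)
Segment 4: (4,2) -> (6,2)
Segment 5: (6,2) -> (7,2)
Segment 6: (7,2) -> (9,2)
Segment 7: (9,2) -> (11,2)

Answer: _____________
__X__________
__X__________
__X__________
__X__________
__X__________
__X_XXXXXXXX_
__X_X________
__XXX________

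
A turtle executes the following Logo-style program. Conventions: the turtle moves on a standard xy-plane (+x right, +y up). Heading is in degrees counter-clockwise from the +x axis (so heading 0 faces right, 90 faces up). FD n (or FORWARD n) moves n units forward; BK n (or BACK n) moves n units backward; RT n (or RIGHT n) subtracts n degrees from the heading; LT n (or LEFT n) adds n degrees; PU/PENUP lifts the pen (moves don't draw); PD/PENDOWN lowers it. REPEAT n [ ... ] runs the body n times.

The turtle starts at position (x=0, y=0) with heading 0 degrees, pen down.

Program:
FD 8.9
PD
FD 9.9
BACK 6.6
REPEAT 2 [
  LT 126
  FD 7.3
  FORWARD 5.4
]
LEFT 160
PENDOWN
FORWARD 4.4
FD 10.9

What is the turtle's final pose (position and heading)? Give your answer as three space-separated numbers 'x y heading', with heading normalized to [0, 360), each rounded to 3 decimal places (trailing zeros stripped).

Answer: 10.23 10.253 52

Derivation:
Executing turtle program step by step:
Start: pos=(0,0), heading=0, pen down
FD 8.9: (0,0) -> (8.9,0) [heading=0, draw]
PD: pen down
FD 9.9: (8.9,0) -> (18.8,0) [heading=0, draw]
BK 6.6: (18.8,0) -> (12.2,0) [heading=0, draw]
REPEAT 2 [
  -- iteration 1/2 --
  LT 126: heading 0 -> 126
  FD 7.3: (12.2,0) -> (7.909,5.906) [heading=126, draw]
  FD 5.4: (7.909,5.906) -> (4.735,10.275) [heading=126, draw]
  -- iteration 2/2 --
  LT 126: heading 126 -> 252
  FD 7.3: (4.735,10.275) -> (2.479,3.332) [heading=252, draw]
  FD 5.4: (2.479,3.332) -> (0.811,-1.804) [heading=252, draw]
]
LT 160: heading 252 -> 52
PD: pen down
FD 4.4: (0.811,-1.804) -> (3.52,1.663) [heading=52, draw]
FD 10.9: (3.52,1.663) -> (10.23,10.253) [heading=52, draw]
Final: pos=(10.23,10.253), heading=52, 9 segment(s) drawn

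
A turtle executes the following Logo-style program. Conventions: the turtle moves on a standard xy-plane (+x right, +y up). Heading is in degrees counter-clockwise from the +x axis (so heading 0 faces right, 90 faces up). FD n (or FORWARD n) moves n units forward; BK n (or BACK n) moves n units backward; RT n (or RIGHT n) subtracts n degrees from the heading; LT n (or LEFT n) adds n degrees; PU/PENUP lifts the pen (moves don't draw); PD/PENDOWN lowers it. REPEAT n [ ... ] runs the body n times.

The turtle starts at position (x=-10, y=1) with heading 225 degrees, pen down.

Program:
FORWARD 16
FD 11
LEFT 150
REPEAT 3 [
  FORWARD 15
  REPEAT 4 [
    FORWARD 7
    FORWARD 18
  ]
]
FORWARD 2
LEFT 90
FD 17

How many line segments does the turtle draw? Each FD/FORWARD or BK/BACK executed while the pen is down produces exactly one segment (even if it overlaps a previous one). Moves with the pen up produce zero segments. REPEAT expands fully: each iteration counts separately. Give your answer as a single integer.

Answer: 31

Derivation:
Executing turtle program step by step:
Start: pos=(-10,1), heading=225, pen down
FD 16: (-10,1) -> (-21.314,-10.314) [heading=225, draw]
FD 11: (-21.314,-10.314) -> (-29.092,-18.092) [heading=225, draw]
LT 150: heading 225 -> 15
REPEAT 3 [
  -- iteration 1/3 --
  FD 15: (-29.092,-18.092) -> (-14.603,-14.21) [heading=15, draw]
  REPEAT 4 [
    -- iteration 1/4 --
    FD 7: (-14.603,-14.21) -> (-7.842,-12.398) [heading=15, draw]
    FD 18: (-7.842,-12.398) -> (9.545,-7.739) [heading=15, draw]
    -- iteration 2/4 --
    FD 7: (9.545,-7.739) -> (16.307,-5.927) [heading=15, draw]
    FD 18: (16.307,-5.927) -> (33.693,-1.269) [heading=15, draw]
    -- iteration 3/4 --
    FD 7: (33.693,-1.269) -> (40.455,0.543) [heading=15, draw]
    FD 18: (40.455,0.543) -> (57.841,5.202) [heading=15, draw]
    -- iteration 4/4 --
    FD 7: (57.841,5.202) -> (64.603,7.014) [heading=15, draw]
    FD 18: (64.603,7.014) -> (81.99,11.672) [heading=15, draw]
  ]
  -- iteration 2/3 --
  FD 15: (81.99,11.672) -> (96.478,15.555) [heading=15, draw]
  REPEAT 4 [
    -- iteration 1/4 --
    FD 7: (96.478,15.555) -> (103.24,17.366) [heading=15, draw]
    FD 18: (103.24,17.366) -> (120.627,22.025) [heading=15, draw]
    -- iteration 2/4 --
    FD 7: (120.627,22.025) -> (127.388,23.837) [heading=15, draw]
    FD 18: (127.388,23.837) -> (144.775,28.496) [heading=15, draw]
    -- iteration 3/4 --
    FD 7: (144.775,28.496) -> (151.536,30.307) [heading=15, draw]
    FD 18: (151.536,30.307) -> (168.923,34.966) [heading=15, draw]
    -- iteration 4/4 --
    FD 7: (168.923,34.966) -> (175.684,36.778) [heading=15, draw]
    FD 18: (175.684,36.778) -> (193.071,41.436) [heading=15, draw]
  ]
  -- iteration 3/3 --
  FD 15: (193.071,41.436) -> (207.56,45.319) [heading=15, draw]
  REPEAT 4 [
    -- iteration 1/4 --
    FD 7: (207.56,45.319) -> (214.321,47.131) [heading=15, draw]
    FD 18: (214.321,47.131) -> (231.708,51.789) [heading=15, draw]
    -- iteration 2/4 --
    FD 7: (231.708,51.789) -> (238.47,53.601) [heading=15, draw]
    FD 18: (238.47,53.601) -> (255.856,58.26) [heading=15, draw]
    -- iteration 3/4 --
    FD 7: (255.856,58.26) -> (262.618,60.071) [heading=15, draw]
    FD 18: (262.618,60.071) -> (280.004,64.73) [heading=15, draw]
    -- iteration 4/4 --
    FD 7: (280.004,64.73) -> (286.766,66.542) [heading=15, draw]
    FD 18: (286.766,66.542) -> (304.153,71.201) [heading=15, draw]
  ]
]
FD 2: (304.153,71.201) -> (306.084,71.718) [heading=15, draw]
LT 90: heading 15 -> 105
FD 17: (306.084,71.718) -> (301.684,88.139) [heading=105, draw]
Final: pos=(301.684,88.139), heading=105, 31 segment(s) drawn
Segments drawn: 31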